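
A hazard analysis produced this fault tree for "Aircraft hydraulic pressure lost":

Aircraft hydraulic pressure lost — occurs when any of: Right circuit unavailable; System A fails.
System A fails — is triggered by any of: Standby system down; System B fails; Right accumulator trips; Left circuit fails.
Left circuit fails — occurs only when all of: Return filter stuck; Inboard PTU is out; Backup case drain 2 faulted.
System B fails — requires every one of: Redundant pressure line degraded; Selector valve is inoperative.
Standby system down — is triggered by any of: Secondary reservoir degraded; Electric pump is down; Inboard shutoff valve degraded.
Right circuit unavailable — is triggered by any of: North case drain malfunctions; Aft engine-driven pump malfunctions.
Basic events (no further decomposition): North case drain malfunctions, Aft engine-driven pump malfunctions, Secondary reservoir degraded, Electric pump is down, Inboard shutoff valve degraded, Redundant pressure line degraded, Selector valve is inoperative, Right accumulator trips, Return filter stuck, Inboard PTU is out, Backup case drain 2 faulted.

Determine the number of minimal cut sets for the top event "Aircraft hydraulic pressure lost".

8

Right circuit unavailable [OR]: union of children's cut sets → 2 cut set(s).
Standby system down [OR]: union of children's cut sets → 3 cut set(s).
System B fails [AND]: one cut set from each child combined → 1 × 1 = 1 cut set(s).
Left circuit fails [AND]: one cut set from each child combined → 1 × 1 × 1 = 1 cut set(s).
System A fails [OR]: union of children's cut sets → 6 cut set(s).
Aircraft hydraulic pressure lost [OR]: union of children's cut sets → 8 cut set(s).
Minimal cut sets: {North case drain malfunctions}; {Aft engine-driven pump malfunctions}; {Secondary reservoir degraded}; {Electric pump is down}; {Inboard shutoff valve degraded}; {Redundant pressure line degraded, Selector valve is inoperative}; {Right accumulator trips}; {Backup case drain 2 faulted, Inboard PTU is out, Return filter stuck}.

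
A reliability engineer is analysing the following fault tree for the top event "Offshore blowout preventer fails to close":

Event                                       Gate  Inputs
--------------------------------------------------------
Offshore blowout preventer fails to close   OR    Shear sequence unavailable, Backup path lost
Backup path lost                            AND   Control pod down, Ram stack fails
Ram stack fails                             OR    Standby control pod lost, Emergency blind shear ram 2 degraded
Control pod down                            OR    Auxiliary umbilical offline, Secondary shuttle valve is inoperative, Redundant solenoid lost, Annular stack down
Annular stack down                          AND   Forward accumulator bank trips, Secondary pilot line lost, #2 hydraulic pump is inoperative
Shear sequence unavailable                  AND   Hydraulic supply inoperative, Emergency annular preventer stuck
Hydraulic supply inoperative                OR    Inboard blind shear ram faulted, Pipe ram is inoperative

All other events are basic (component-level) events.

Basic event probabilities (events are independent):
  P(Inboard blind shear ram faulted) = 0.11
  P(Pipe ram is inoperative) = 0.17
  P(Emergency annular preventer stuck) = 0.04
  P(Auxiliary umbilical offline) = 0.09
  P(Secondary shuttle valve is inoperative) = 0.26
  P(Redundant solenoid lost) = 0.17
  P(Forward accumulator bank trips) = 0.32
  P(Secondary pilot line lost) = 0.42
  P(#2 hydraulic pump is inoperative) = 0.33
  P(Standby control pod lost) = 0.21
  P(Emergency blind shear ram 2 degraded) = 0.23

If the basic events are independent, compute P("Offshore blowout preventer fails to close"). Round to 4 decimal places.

P(Hydraulic supply inoperative) [OR] = 1 − (1−0.11) × (1−0.17) = 0.261300
P(Shear sequence unavailable) [AND] = 0.261300 × 0.04 = 0.010452
P(Annular stack down) [AND] = 0.32 × 0.42 × 0.33 = 0.044352
P(Control pod down) [OR] = 1 − (1−0.09) × (1−0.26) × (1−0.17) × (1−0.044352) = 0.465867
P(Ram stack fails) [OR] = 1 − (1−0.21) × (1−0.23) = 0.391700
P(Backup path lost) [AND] = 0.465867 × 0.391700 = 0.182480
P(Offshore blowout preventer fails to close) [OR] = 1 − (1−0.010452) × (1−0.182480) = 0.191025
Rounded to 4 decimal places: P(Offshore blowout preventer fails to close) ≈ 0.1910.

0.1910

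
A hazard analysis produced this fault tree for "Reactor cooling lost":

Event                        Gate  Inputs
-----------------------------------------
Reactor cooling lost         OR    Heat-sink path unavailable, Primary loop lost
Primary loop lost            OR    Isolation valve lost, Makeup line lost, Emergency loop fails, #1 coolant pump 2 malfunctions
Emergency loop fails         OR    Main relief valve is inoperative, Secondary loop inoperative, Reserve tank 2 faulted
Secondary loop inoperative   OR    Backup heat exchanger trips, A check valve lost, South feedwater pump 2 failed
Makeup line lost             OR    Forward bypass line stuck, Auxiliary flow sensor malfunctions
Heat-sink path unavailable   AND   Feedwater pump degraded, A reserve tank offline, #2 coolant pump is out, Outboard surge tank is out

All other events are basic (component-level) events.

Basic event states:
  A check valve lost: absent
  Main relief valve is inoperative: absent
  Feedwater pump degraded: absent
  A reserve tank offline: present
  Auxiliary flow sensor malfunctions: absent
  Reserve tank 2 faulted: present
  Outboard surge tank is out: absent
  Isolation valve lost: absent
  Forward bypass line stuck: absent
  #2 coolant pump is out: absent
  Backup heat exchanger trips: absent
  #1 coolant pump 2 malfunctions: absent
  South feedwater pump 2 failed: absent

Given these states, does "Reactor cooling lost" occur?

Heat-sink path unavailable [AND]: Feedwater pump degraded=not, A reserve tank offline=occurs, #2 coolant pump is out=not, Outboard surge tank is out=not → not all inputs occur → does not occur.
Makeup line lost [OR]: Forward bypass line stuck=not, Auxiliary flow sensor malfunctions=not → no input occurs → does not occur.
Secondary loop inoperative [OR]: Backup heat exchanger trips=not, A check valve lost=not, South feedwater pump 2 failed=not → no input occurs → does not occur.
Emergency loop fails [OR]: Main relief valve is inoperative=not, Secondary loop inoperative=not, Reserve tank 2 faulted=occurs → at least one input occurs → occurs.
Primary loop lost [OR]: Isolation valve lost=not, Makeup line lost=not, Emergency loop fails=occurs, #1 coolant pump 2 malfunctions=not → at least one input occurs → occurs.
Reactor cooling lost [OR]: Heat-sink path unavailable=not, Primary loop lost=occurs → at least one input occurs → occurs.

Yes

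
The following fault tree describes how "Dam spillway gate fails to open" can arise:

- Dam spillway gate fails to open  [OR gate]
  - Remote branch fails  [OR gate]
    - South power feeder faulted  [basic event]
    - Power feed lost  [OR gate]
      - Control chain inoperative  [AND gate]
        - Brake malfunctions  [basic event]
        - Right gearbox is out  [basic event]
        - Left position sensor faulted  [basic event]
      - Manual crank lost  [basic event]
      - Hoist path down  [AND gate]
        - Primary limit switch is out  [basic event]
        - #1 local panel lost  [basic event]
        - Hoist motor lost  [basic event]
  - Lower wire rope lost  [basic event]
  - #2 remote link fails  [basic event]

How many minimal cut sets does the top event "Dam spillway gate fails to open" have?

Control chain inoperative [AND]: one cut set from each child combined → 1 × 1 × 1 = 1 cut set(s).
Hoist path down [AND]: one cut set from each child combined → 1 × 1 × 1 = 1 cut set(s).
Power feed lost [OR]: union of children's cut sets → 3 cut set(s).
Remote branch fails [OR]: union of children's cut sets → 4 cut set(s).
Dam spillway gate fails to open [OR]: union of children's cut sets → 6 cut set(s).
Minimal cut sets: {South power feeder faulted}; {Brake malfunctions, Left position sensor faulted, Right gearbox is out}; {Manual crank lost}; {#1 local panel lost, Hoist motor lost, Primary limit switch is out}; {Lower wire rope lost}; {#2 remote link fails}.

6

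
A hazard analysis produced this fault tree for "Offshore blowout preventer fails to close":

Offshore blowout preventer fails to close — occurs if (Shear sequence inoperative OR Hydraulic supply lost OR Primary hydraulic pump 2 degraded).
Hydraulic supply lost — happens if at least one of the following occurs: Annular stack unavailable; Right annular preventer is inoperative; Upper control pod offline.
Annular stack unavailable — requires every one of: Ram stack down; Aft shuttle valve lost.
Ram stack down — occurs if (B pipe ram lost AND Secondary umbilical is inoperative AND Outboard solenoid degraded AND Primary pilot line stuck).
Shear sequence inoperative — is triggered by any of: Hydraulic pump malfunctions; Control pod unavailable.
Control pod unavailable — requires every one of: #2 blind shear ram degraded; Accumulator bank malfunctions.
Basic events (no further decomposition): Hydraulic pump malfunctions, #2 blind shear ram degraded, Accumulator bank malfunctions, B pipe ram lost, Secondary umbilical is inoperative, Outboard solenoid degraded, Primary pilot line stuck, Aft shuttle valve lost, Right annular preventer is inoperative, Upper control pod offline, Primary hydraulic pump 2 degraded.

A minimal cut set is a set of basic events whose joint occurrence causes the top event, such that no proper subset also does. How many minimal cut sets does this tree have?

Control pod unavailable [AND]: one cut set from each child combined → 1 × 1 = 1 cut set(s).
Shear sequence inoperative [OR]: union of children's cut sets → 2 cut set(s).
Ram stack down [AND]: one cut set from each child combined → 1 × 1 × 1 × 1 = 1 cut set(s).
Annular stack unavailable [AND]: one cut set from each child combined → 1 × 1 = 1 cut set(s).
Hydraulic supply lost [OR]: union of children's cut sets → 3 cut set(s).
Offshore blowout preventer fails to close [OR]: union of children's cut sets → 6 cut set(s).
Minimal cut sets: {Hydraulic pump malfunctions}; {#2 blind shear ram degraded, Accumulator bank malfunctions}; {Aft shuttle valve lost, B pipe ram lost, Outboard solenoid degraded, Primary pilot line stuck, Secondary umbilical is inoperative}; {Right annular preventer is inoperative}; {Upper control pod offline}; {Primary hydraulic pump 2 degraded}.

6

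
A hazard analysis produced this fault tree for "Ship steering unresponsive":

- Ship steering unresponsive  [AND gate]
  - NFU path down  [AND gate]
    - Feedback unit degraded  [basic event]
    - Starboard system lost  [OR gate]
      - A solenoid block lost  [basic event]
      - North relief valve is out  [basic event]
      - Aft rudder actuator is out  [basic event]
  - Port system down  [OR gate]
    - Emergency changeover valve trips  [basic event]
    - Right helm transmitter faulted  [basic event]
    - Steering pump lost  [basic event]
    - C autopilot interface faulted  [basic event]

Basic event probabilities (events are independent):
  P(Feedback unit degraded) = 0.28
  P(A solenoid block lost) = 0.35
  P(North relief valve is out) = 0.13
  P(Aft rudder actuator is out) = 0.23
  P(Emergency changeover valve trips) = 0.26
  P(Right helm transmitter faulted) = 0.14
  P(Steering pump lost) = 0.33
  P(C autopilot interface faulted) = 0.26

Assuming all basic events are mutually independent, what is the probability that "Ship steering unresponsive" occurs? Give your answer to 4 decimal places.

0.1082

P(Starboard system lost) [OR] = 1 − (1−0.35) × (1−0.13) × (1−0.23) = 0.564565
P(NFU path down) [AND] = 0.28 × 0.564565 = 0.158078
P(Port system down) [OR] = 1 − (1−0.26) × (1−0.14) × (1−0.33) × (1−0.26) = 0.684473
P(Ship steering unresponsive) [AND] = 0.158078 × 0.684473 = 0.108200
Rounded to 4 decimal places: P(Ship steering unresponsive) ≈ 0.1082.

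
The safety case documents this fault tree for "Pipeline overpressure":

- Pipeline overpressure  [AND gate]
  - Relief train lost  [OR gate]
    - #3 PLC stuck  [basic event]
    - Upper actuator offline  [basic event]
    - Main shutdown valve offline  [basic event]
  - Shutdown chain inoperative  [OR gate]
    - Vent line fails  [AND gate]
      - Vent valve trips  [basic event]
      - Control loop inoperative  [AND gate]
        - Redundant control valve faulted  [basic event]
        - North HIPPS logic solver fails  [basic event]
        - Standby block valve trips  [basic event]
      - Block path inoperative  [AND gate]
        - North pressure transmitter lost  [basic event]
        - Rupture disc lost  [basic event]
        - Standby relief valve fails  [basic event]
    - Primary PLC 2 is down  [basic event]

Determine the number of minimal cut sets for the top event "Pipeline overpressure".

6

Relief train lost [OR]: union of children's cut sets → 3 cut set(s).
Control loop inoperative [AND]: one cut set from each child combined → 1 × 1 × 1 = 1 cut set(s).
Block path inoperative [AND]: one cut set from each child combined → 1 × 1 × 1 = 1 cut set(s).
Vent line fails [AND]: one cut set from each child combined → 1 × 1 × 1 = 1 cut set(s).
Shutdown chain inoperative [OR]: union of children's cut sets → 2 cut set(s).
Pipeline overpressure [AND]: one cut set from each child combined → 3 × 2 = 6 cut set(s).
Minimal cut sets: {#3 PLC stuck, North HIPPS logic solver fails, North pressure transmitter lost, Redundant control valve faulted, Rupture disc lost, Standby block valve trips, Standby relief valve fails, Vent valve trips}; {#3 PLC stuck, Primary PLC 2 is down}; {North HIPPS logic solver fails, North pressure transmitter lost, Redundant control valve faulted, Rupture disc lost, Standby block valve trips, Standby relief valve fails, Upper actuator offline, Vent valve trips}; {Primary PLC 2 is down, Upper actuator offline}; {Main shutdown valve offline, North HIPPS logic solver fails, North pressure transmitter lost, Redundant control valve faulted, Rupture disc lost, Standby block valve trips, Standby relief valve fails, Vent valve trips}; {Main shutdown valve offline, Primary PLC 2 is down}.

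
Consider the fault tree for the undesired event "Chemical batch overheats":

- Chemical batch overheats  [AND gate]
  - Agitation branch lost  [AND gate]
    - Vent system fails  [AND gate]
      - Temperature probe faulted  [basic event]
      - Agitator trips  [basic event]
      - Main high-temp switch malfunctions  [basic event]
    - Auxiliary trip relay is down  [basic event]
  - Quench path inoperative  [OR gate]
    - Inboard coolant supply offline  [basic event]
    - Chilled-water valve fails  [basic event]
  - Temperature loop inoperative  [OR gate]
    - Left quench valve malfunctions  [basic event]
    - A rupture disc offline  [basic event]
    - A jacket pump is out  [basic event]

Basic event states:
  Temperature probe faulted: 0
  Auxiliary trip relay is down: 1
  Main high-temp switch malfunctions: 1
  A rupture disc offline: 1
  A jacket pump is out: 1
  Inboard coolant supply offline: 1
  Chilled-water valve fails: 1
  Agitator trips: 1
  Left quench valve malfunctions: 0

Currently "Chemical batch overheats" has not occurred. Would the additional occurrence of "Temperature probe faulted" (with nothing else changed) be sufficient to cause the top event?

Yes

Counterfactual: set "Temperature probe faulted" to occurred.
Vent system fails [AND]: Temperature probe faulted=occurs, Agitator trips=occurs, Main high-temp switch malfunctions=occurs → all inputs occur → occurs.
Agitation branch lost [AND]: Vent system fails=occurs, Auxiliary trip relay is down=occurs → all inputs occur → occurs.
Quench path inoperative [OR]: Inboard coolant supply offline=occurs, Chilled-water valve fails=occurs → at least one input occurs → occurs.
Temperature loop inoperative [OR]: Left quench valve malfunctions=not, A rupture disc offline=occurs, A jacket pump is out=occurs → at least one input occurs → occurs.
Chemical batch overheats [AND]: Agitation branch lost=occurs, Quench path inoperative=occurs, Temperature loop inoperative=occurs → all inputs occur → occurs.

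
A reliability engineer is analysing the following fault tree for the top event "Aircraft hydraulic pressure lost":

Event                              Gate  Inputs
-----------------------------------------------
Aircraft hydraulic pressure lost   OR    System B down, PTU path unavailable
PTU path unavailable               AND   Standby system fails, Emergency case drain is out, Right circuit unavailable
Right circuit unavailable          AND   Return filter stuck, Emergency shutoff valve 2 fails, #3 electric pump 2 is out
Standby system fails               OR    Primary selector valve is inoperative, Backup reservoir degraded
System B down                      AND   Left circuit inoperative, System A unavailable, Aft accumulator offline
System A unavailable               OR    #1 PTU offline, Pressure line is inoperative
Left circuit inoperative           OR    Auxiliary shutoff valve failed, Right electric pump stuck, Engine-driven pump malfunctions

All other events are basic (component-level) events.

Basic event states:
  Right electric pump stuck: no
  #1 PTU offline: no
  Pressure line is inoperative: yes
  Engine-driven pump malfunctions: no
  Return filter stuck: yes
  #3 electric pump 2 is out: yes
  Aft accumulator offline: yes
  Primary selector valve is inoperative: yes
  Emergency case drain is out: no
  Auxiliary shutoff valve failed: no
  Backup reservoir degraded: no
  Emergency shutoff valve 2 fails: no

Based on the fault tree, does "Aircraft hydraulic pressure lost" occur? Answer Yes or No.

No

Left circuit inoperative [OR]: Auxiliary shutoff valve failed=not, Right electric pump stuck=not, Engine-driven pump malfunctions=not → no input occurs → does not occur.
System A unavailable [OR]: #1 PTU offline=not, Pressure line is inoperative=occurs → at least one input occurs → occurs.
System B down [AND]: Left circuit inoperative=not, System A unavailable=occurs, Aft accumulator offline=occurs → not all inputs occur → does not occur.
Standby system fails [OR]: Primary selector valve is inoperative=occurs, Backup reservoir degraded=not → at least one input occurs → occurs.
Right circuit unavailable [AND]: Return filter stuck=occurs, Emergency shutoff valve 2 fails=not, #3 electric pump 2 is out=occurs → not all inputs occur → does not occur.
PTU path unavailable [AND]: Standby system fails=occurs, Emergency case drain is out=not, Right circuit unavailable=not → not all inputs occur → does not occur.
Aircraft hydraulic pressure lost [OR]: System B down=not, PTU path unavailable=not → no input occurs → does not occur.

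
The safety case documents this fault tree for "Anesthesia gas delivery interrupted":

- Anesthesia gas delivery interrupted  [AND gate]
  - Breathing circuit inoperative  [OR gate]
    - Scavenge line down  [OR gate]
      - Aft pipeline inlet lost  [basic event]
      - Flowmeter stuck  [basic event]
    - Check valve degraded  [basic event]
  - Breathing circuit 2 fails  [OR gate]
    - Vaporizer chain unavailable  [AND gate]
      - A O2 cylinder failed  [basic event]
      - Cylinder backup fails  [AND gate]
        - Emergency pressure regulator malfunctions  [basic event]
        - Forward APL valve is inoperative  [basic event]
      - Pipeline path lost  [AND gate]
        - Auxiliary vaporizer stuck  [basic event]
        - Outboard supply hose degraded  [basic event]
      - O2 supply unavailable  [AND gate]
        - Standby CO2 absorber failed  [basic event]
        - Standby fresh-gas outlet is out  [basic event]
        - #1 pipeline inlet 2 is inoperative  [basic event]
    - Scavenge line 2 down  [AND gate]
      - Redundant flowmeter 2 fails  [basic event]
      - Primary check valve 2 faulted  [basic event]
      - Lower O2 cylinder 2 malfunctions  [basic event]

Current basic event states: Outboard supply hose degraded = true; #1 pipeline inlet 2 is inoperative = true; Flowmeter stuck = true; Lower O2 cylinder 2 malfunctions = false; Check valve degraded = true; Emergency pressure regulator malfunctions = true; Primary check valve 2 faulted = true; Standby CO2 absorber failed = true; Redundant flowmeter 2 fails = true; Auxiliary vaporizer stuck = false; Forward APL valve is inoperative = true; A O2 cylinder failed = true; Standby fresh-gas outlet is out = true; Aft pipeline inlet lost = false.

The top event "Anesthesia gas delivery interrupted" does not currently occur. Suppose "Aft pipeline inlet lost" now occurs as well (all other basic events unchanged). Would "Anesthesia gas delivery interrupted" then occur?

Counterfactual: set "Aft pipeline inlet lost" to occurred.
Scavenge line down [OR]: Aft pipeline inlet lost=occurs, Flowmeter stuck=occurs → at least one input occurs → occurs.
Breathing circuit inoperative [OR]: Scavenge line down=occurs, Check valve degraded=occurs → at least one input occurs → occurs.
Cylinder backup fails [AND]: Emergency pressure regulator malfunctions=occurs, Forward APL valve is inoperative=occurs → all inputs occur → occurs.
Pipeline path lost [AND]: Auxiliary vaporizer stuck=not, Outboard supply hose degraded=occurs → not all inputs occur → does not occur.
O2 supply unavailable [AND]: Standby CO2 absorber failed=occurs, Standby fresh-gas outlet is out=occurs, #1 pipeline inlet 2 is inoperative=occurs → all inputs occur → occurs.
Vaporizer chain unavailable [AND]: A O2 cylinder failed=occurs, Cylinder backup fails=occurs, Pipeline path lost=not, O2 supply unavailable=occurs → not all inputs occur → does not occur.
Scavenge line 2 down [AND]: Redundant flowmeter 2 fails=occurs, Primary check valve 2 faulted=occurs, Lower O2 cylinder 2 malfunctions=not → not all inputs occur → does not occur.
Breathing circuit 2 fails [OR]: Vaporizer chain unavailable=not, Scavenge line 2 down=not → no input occurs → does not occur.
Anesthesia gas delivery interrupted [AND]: Breathing circuit inoperative=occurs, Breathing circuit 2 fails=not → not all inputs occur → does not occur.

No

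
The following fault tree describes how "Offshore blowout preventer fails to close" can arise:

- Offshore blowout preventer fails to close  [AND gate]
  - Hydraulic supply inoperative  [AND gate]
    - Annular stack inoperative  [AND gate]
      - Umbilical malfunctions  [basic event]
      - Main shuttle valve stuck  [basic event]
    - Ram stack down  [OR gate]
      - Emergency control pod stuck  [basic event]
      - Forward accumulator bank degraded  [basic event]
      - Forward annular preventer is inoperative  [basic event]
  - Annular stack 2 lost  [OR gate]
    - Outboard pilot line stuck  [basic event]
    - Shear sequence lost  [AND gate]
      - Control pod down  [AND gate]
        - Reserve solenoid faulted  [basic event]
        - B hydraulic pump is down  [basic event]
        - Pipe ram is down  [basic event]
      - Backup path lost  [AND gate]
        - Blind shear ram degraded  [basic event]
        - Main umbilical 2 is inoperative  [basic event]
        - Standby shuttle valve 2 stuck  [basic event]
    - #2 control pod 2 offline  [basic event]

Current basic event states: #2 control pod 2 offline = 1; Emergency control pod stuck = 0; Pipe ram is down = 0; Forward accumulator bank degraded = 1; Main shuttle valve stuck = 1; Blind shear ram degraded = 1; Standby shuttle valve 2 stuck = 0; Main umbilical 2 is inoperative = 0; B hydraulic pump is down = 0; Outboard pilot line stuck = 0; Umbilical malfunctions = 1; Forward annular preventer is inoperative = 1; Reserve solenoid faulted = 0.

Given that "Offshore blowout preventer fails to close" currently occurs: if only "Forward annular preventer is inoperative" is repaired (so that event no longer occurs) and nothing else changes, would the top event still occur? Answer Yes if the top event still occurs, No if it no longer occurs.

Counterfactual: set "Forward annular preventer is inoperative" to not occurred.
Annular stack inoperative [AND]: Umbilical malfunctions=occurs, Main shuttle valve stuck=occurs → all inputs occur → occurs.
Ram stack down [OR]: Emergency control pod stuck=not, Forward accumulator bank degraded=occurs, Forward annular preventer is inoperative=not → at least one input occurs → occurs.
Hydraulic supply inoperative [AND]: Annular stack inoperative=occurs, Ram stack down=occurs → all inputs occur → occurs.
Control pod down [AND]: Reserve solenoid faulted=not, B hydraulic pump is down=not, Pipe ram is down=not → not all inputs occur → does not occur.
Backup path lost [AND]: Blind shear ram degraded=occurs, Main umbilical 2 is inoperative=not, Standby shuttle valve 2 stuck=not → not all inputs occur → does not occur.
Shear sequence lost [AND]: Control pod down=not, Backup path lost=not → not all inputs occur → does not occur.
Annular stack 2 lost [OR]: Outboard pilot line stuck=not, Shear sequence lost=not, #2 control pod 2 offline=occurs → at least one input occurs → occurs.
Offshore blowout preventer fails to close [AND]: Hydraulic supply inoperative=occurs, Annular stack 2 lost=occurs → all inputs occur → occurs.

Yes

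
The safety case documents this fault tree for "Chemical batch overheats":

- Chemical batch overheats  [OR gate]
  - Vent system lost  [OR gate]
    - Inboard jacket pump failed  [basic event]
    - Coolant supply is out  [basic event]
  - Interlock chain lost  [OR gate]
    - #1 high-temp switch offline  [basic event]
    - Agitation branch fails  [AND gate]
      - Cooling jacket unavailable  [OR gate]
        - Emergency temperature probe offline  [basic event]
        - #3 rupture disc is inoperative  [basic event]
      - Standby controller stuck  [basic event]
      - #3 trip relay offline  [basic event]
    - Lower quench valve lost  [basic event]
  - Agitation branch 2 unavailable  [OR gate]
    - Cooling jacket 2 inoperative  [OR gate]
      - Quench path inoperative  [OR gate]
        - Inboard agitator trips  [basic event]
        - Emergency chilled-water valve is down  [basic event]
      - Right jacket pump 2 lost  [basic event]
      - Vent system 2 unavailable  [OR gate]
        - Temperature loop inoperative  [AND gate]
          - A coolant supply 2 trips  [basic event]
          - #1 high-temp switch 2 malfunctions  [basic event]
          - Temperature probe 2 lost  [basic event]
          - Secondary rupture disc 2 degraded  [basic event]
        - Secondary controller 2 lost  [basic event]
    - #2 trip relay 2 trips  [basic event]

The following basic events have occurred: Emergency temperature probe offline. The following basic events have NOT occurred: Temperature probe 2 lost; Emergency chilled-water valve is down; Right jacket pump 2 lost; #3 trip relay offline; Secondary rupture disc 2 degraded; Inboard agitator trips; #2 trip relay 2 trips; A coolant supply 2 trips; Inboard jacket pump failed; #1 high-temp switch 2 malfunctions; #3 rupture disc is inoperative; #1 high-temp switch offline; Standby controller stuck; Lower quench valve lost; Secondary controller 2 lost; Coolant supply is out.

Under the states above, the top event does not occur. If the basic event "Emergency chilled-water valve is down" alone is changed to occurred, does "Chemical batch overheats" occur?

Counterfactual: set "Emergency chilled-water valve is down" to occurred.
Vent system lost [OR]: Inboard jacket pump failed=not, Coolant supply is out=not → no input occurs → does not occur.
Cooling jacket unavailable [OR]: Emergency temperature probe offline=occurs, #3 rupture disc is inoperative=not → at least one input occurs → occurs.
Agitation branch fails [AND]: Cooling jacket unavailable=occurs, Standby controller stuck=not, #3 trip relay offline=not → not all inputs occur → does not occur.
Interlock chain lost [OR]: #1 high-temp switch offline=not, Agitation branch fails=not, Lower quench valve lost=not → no input occurs → does not occur.
Quench path inoperative [OR]: Inboard agitator trips=not, Emergency chilled-water valve is down=occurs → at least one input occurs → occurs.
Temperature loop inoperative [AND]: A coolant supply 2 trips=not, #1 high-temp switch 2 malfunctions=not, Temperature probe 2 lost=not, Secondary rupture disc 2 degraded=not → not all inputs occur → does not occur.
Vent system 2 unavailable [OR]: Temperature loop inoperative=not, Secondary controller 2 lost=not → no input occurs → does not occur.
Cooling jacket 2 inoperative [OR]: Quench path inoperative=occurs, Right jacket pump 2 lost=not, Vent system 2 unavailable=not → at least one input occurs → occurs.
Agitation branch 2 unavailable [OR]: Cooling jacket 2 inoperative=occurs, #2 trip relay 2 trips=not → at least one input occurs → occurs.
Chemical batch overheats [OR]: Vent system lost=not, Interlock chain lost=not, Agitation branch 2 unavailable=occurs → at least one input occurs → occurs.

Yes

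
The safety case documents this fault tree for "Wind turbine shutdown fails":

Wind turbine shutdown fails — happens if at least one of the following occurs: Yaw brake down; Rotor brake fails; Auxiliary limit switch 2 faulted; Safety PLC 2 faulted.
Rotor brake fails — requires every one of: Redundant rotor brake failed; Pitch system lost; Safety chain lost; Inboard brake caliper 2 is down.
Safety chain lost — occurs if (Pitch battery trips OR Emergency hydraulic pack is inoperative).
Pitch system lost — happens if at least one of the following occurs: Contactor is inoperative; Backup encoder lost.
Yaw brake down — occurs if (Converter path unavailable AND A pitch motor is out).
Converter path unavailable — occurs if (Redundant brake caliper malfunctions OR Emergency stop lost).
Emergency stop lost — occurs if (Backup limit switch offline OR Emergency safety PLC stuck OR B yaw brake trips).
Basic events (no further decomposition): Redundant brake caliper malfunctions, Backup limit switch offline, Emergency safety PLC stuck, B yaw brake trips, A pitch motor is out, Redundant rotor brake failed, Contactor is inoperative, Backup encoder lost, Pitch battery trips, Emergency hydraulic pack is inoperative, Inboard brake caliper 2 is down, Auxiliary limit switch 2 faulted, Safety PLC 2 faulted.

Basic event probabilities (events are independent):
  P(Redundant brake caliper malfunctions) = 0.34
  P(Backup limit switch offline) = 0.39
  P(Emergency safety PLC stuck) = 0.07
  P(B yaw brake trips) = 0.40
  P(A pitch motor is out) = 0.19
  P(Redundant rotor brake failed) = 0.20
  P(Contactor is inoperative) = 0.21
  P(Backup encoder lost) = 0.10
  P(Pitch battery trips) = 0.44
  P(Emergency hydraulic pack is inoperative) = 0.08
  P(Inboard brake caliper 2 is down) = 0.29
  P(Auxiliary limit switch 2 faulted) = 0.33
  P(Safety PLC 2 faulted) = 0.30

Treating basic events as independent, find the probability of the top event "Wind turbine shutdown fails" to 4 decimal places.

0.6033

P(Emergency stop lost) [OR] = 1 − (1−0.39) × (1−0.07) × (1−0.40) = 0.659620
P(Converter path unavailable) [OR] = 1 − (1−0.34) × (1−0.659620) = 0.775349
P(Yaw brake down) [AND] = 0.775349 × 0.19 = 0.147316
P(Pitch system lost) [OR] = 1 − (1−0.21) × (1−0.10) = 0.289000
P(Safety chain lost) [OR] = 1 − (1−0.44) × (1−0.08) = 0.484800
P(Rotor brake fails) [AND] = 0.20 × 0.289000 × 0.484800 × 0.29 = 0.008126
P(Wind turbine shutdown fails) [OR] = 1 − (1−0.147316) × (1−0.008126) × (1−0.33) × (1−0.30) = 0.603341
Rounded to 4 decimal places: P(Wind turbine shutdown fails) ≈ 0.6033.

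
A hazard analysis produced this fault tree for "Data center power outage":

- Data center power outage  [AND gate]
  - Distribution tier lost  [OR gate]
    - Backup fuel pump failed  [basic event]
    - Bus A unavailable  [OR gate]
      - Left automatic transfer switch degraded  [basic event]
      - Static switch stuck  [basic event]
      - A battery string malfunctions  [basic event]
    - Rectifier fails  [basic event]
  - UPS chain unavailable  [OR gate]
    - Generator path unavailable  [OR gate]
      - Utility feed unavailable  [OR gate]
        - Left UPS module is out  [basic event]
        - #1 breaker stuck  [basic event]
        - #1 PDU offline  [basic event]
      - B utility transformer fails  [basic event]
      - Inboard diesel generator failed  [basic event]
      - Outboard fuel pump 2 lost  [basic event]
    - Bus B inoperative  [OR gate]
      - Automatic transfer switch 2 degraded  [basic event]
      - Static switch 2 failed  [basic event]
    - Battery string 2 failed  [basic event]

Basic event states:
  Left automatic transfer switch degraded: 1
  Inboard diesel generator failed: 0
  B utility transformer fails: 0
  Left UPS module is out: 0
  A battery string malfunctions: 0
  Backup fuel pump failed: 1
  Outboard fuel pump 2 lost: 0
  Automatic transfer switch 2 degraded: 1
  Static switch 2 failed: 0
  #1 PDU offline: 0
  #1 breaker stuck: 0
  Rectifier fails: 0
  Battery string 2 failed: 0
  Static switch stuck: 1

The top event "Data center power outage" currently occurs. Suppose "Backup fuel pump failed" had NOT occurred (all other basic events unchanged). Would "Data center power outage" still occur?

Counterfactual: set "Backup fuel pump failed" to not occurred.
Bus A unavailable [OR]: Left automatic transfer switch degraded=occurs, Static switch stuck=occurs, A battery string malfunctions=not → at least one input occurs → occurs.
Distribution tier lost [OR]: Backup fuel pump failed=not, Bus A unavailable=occurs, Rectifier fails=not → at least one input occurs → occurs.
Utility feed unavailable [OR]: Left UPS module is out=not, #1 breaker stuck=not, #1 PDU offline=not → no input occurs → does not occur.
Generator path unavailable [OR]: Utility feed unavailable=not, B utility transformer fails=not, Inboard diesel generator failed=not, Outboard fuel pump 2 lost=not → no input occurs → does not occur.
Bus B inoperative [OR]: Automatic transfer switch 2 degraded=occurs, Static switch 2 failed=not → at least one input occurs → occurs.
UPS chain unavailable [OR]: Generator path unavailable=not, Bus B inoperative=occurs, Battery string 2 failed=not → at least one input occurs → occurs.
Data center power outage [AND]: Distribution tier lost=occurs, UPS chain unavailable=occurs → all inputs occur → occurs.

Yes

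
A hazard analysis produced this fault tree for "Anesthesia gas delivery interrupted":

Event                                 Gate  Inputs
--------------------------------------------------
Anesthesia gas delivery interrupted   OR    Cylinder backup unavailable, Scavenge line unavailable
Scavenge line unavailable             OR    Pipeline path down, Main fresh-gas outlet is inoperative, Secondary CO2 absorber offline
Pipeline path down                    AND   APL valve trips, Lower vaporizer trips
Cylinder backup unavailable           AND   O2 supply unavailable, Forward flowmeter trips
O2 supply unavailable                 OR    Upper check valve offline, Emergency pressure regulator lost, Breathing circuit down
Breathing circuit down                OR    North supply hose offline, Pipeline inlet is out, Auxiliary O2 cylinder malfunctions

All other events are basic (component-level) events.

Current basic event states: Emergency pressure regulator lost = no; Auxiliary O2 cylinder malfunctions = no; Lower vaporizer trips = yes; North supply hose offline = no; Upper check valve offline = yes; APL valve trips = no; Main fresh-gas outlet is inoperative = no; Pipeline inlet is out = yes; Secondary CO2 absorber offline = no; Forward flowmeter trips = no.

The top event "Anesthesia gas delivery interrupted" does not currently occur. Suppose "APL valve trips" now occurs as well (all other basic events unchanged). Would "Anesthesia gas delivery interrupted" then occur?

Yes

Counterfactual: set "APL valve trips" to occurred.
Breathing circuit down [OR]: North supply hose offline=not, Pipeline inlet is out=occurs, Auxiliary O2 cylinder malfunctions=not → at least one input occurs → occurs.
O2 supply unavailable [OR]: Upper check valve offline=occurs, Emergency pressure regulator lost=not, Breathing circuit down=occurs → at least one input occurs → occurs.
Cylinder backup unavailable [AND]: O2 supply unavailable=occurs, Forward flowmeter trips=not → not all inputs occur → does not occur.
Pipeline path down [AND]: APL valve trips=occurs, Lower vaporizer trips=occurs → all inputs occur → occurs.
Scavenge line unavailable [OR]: Pipeline path down=occurs, Main fresh-gas outlet is inoperative=not, Secondary CO2 absorber offline=not → at least one input occurs → occurs.
Anesthesia gas delivery interrupted [OR]: Cylinder backup unavailable=not, Scavenge line unavailable=occurs → at least one input occurs → occurs.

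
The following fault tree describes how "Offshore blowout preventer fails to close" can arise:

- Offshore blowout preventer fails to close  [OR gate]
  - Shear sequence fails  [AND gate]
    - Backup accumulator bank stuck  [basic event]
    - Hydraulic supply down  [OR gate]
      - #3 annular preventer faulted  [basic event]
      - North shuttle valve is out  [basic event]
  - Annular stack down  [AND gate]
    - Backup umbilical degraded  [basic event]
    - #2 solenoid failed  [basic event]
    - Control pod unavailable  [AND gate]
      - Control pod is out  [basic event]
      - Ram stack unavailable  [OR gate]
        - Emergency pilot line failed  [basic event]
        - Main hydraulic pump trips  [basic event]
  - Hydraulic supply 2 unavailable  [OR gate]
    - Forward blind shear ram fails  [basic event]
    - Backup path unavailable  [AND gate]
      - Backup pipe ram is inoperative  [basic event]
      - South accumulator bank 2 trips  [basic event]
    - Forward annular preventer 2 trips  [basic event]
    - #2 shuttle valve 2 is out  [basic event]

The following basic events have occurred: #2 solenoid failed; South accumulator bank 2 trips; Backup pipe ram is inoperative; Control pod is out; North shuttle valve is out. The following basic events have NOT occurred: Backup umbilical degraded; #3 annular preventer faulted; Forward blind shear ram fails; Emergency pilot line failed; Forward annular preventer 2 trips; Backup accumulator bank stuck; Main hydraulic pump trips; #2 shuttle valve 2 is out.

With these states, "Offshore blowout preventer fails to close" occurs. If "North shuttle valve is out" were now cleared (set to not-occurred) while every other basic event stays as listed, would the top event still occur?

Yes

Counterfactual: set "North shuttle valve is out" to not occurred.
Hydraulic supply down [OR]: #3 annular preventer faulted=not, North shuttle valve is out=not → no input occurs → does not occur.
Shear sequence fails [AND]: Backup accumulator bank stuck=not, Hydraulic supply down=not → not all inputs occur → does not occur.
Ram stack unavailable [OR]: Emergency pilot line failed=not, Main hydraulic pump trips=not → no input occurs → does not occur.
Control pod unavailable [AND]: Control pod is out=occurs, Ram stack unavailable=not → not all inputs occur → does not occur.
Annular stack down [AND]: Backup umbilical degraded=not, #2 solenoid failed=occurs, Control pod unavailable=not → not all inputs occur → does not occur.
Backup path unavailable [AND]: Backup pipe ram is inoperative=occurs, South accumulator bank 2 trips=occurs → all inputs occur → occurs.
Hydraulic supply 2 unavailable [OR]: Forward blind shear ram fails=not, Backup path unavailable=occurs, Forward annular preventer 2 trips=not, #2 shuttle valve 2 is out=not → at least one input occurs → occurs.
Offshore blowout preventer fails to close [OR]: Shear sequence fails=not, Annular stack down=not, Hydraulic supply 2 unavailable=occurs → at least one input occurs → occurs.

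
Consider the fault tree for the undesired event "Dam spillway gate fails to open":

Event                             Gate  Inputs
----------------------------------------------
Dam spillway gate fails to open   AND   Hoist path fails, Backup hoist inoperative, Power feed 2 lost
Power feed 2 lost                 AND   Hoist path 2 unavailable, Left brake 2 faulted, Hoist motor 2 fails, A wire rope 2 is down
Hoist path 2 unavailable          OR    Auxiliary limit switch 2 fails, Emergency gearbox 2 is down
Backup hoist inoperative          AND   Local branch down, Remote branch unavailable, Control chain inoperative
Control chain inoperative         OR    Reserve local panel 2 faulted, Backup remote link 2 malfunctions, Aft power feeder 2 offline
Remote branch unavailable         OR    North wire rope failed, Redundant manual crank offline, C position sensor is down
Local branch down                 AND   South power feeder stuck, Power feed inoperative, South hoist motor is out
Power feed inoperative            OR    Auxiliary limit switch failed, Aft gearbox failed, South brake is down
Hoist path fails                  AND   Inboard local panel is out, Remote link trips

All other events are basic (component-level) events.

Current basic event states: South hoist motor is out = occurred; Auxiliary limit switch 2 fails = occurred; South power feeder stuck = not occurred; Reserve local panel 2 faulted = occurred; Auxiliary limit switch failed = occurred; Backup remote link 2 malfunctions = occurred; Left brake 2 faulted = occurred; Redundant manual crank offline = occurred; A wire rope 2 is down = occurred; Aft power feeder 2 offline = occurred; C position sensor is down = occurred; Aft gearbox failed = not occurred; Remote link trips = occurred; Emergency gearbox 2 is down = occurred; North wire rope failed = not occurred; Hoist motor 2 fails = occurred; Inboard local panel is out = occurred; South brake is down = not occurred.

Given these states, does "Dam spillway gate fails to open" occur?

Hoist path fails [AND]: Inboard local panel is out=occurs, Remote link trips=occurs → all inputs occur → occurs.
Power feed inoperative [OR]: Auxiliary limit switch failed=occurs, Aft gearbox failed=not, South brake is down=not → at least one input occurs → occurs.
Local branch down [AND]: South power feeder stuck=not, Power feed inoperative=occurs, South hoist motor is out=occurs → not all inputs occur → does not occur.
Remote branch unavailable [OR]: North wire rope failed=not, Redundant manual crank offline=occurs, C position sensor is down=occurs → at least one input occurs → occurs.
Control chain inoperative [OR]: Reserve local panel 2 faulted=occurs, Backup remote link 2 malfunctions=occurs, Aft power feeder 2 offline=occurs → at least one input occurs → occurs.
Backup hoist inoperative [AND]: Local branch down=not, Remote branch unavailable=occurs, Control chain inoperative=occurs → not all inputs occur → does not occur.
Hoist path 2 unavailable [OR]: Auxiliary limit switch 2 fails=occurs, Emergency gearbox 2 is down=occurs → at least one input occurs → occurs.
Power feed 2 lost [AND]: Hoist path 2 unavailable=occurs, Left brake 2 faulted=occurs, Hoist motor 2 fails=occurs, A wire rope 2 is down=occurs → all inputs occur → occurs.
Dam spillway gate fails to open [AND]: Hoist path fails=occurs, Backup hoist inoperative=not, Power feed 2 lost=occurs → not all inputs occur → does not occur.

No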